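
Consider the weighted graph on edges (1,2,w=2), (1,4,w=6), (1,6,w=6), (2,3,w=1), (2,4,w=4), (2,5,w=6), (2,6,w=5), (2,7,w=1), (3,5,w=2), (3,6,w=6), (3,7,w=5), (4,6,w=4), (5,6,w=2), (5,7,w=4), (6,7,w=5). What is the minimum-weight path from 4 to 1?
6 (path: 4 -> 1; weights 6 = 6)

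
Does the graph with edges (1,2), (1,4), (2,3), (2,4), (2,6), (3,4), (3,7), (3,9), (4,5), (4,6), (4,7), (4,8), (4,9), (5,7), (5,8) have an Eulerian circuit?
No (2 vertices have odd degree: {5, 7}; Eulerian circuit requires 0)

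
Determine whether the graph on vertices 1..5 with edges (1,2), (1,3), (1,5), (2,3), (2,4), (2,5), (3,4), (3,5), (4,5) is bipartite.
No (odd cycle of length 3: 3 -> 1 -> 2 -> 3)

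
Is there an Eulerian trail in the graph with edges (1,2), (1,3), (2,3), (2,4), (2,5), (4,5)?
Yes — and in fact it has an Eulerian circuit (the graph is connected and all 5 vertices have even degree)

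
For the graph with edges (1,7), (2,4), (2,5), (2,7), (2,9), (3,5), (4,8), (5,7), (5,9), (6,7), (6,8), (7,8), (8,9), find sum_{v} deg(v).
26 (handshake: sum of degrees = 2|E| = 2 x 13 = 26)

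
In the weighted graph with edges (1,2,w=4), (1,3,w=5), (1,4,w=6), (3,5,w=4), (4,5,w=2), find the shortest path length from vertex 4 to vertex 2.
10 (path: 4 -> 1 -> 2; weights 6 + 4 = 10)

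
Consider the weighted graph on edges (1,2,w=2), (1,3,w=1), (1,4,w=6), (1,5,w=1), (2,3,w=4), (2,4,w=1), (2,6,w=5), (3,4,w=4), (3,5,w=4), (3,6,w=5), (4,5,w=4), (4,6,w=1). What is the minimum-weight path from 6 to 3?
5 (path: 6 -> 3; weights 5 = 5)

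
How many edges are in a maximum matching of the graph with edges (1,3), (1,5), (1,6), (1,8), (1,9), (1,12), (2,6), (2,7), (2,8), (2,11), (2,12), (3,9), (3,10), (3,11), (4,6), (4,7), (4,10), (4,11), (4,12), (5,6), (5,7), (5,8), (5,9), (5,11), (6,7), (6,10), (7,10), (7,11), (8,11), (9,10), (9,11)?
6 (matching: (1,12), (2,8), (3,9), (4,7), (5,11), (6,10); upper bound floor(n/2) = floor(12/2) = 6)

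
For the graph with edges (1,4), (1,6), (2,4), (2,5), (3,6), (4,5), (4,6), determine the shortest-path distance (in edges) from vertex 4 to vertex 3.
2 (path: 4 -> 6 -> 3, 2 edges)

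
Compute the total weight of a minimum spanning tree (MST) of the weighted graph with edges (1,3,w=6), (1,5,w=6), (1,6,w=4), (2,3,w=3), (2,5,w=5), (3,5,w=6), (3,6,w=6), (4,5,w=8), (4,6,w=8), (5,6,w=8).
26 (MST edges: (1,3,w=6), (1,6,w=4), (2,3,w=3), (2,5,w=5), (4,5,w=8); sum of weights 6 + 4 + 3 + 5 + 8 = 26)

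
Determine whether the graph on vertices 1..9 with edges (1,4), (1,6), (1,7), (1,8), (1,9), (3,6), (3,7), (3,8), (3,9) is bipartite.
Yes. Partition: {1, 2, 3, 5}, {4, 6, 7, 8, 9}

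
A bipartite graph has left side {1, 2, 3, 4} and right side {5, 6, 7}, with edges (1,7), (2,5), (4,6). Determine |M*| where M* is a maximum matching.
3 (matching: (1,7), (2,5), (4,6); upper bound min(|L|,|R|) = min(4,3) = 3)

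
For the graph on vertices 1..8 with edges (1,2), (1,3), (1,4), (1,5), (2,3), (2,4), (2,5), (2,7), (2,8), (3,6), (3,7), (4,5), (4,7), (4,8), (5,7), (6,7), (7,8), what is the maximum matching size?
4 (matching: (1,2), (3,6), (4,8), (5,7); upper bound floor(n/2) = floor(8/2) = 4)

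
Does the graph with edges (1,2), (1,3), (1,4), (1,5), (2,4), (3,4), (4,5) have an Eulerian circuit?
Yes (the graph is connected and all 5 vertices have even degree)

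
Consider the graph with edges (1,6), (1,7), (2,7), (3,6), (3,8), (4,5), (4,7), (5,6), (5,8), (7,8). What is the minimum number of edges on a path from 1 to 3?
2 (path: 1 -> 6 -> 3, 2 edges)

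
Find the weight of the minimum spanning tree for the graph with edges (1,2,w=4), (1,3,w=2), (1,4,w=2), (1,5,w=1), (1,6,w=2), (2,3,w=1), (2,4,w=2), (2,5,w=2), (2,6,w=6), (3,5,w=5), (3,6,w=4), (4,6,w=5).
8 (MST edges: (1,3,w=2), (1,4,w=2), (1,5,w=1), (1,6,w=2), (2,3,w=1); sum of weights 2 + 2 + 1 + 2 + 1 = 8)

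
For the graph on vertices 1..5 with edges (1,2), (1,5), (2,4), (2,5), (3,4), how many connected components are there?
1 (components: {1, 2, 3, 4, 5})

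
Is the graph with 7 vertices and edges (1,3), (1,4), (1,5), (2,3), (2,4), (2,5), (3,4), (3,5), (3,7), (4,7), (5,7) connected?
No, it has 2 components: {1, 2, 3, 4, 5, 7}, {6}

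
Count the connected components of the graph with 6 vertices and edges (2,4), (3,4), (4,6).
3 (components: {1}, {2, 3, 4, 6}, {5})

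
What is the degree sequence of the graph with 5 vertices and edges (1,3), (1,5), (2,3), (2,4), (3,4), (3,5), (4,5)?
[4, 3, 3, 2, 2] (degrees: deg(1)=2, deg(2)=2, deg(3)=4, deg(4)=3, deg(5)=3)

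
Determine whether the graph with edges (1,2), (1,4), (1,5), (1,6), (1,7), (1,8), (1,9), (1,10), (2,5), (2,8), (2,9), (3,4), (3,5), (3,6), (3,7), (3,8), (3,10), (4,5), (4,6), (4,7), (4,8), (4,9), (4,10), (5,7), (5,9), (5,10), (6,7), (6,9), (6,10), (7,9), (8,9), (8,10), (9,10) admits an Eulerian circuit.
No (2 vertices have odd degree: {5, 10}; Eulerian circuit requires 0)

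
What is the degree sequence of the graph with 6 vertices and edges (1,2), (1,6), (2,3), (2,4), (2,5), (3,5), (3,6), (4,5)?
[4, 3, 3, 2, 2, 2] (degrees: deg(1)=2, deg(2)=4, deg(3)=3, deg(4)=2, deg(5)=3, deg(6)=2)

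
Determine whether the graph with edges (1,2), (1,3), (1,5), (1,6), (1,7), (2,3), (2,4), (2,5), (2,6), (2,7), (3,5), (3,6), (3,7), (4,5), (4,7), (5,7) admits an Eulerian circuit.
No (6 vertices have odd degree: {1, 3, 4, 5, 6, 7}; Eulerian circuit requires 0)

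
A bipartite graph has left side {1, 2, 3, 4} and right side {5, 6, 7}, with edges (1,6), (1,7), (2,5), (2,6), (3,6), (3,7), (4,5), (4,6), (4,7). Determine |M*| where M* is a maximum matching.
3 (matching: (1,7), (2,6), (4,5); upper bound min(|L|,|R|) = min(4,3) = 3)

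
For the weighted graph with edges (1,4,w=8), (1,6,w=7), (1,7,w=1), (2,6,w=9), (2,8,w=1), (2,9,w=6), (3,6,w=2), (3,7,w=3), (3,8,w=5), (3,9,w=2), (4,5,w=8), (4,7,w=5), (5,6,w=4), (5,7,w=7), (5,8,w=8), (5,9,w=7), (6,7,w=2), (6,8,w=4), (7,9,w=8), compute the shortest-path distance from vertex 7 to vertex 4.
5 (path: 7 -> 4; weights 5 = 5)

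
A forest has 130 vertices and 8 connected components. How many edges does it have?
122 (Each of the 8 component trees on V_i vertices has V_i - 1 edges; summing gives V - C = 130 - 8 = 122)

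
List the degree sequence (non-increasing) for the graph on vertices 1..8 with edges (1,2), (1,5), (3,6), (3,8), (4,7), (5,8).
[2, 2, 2, 2, 1, 1, 1, 1] (degrees: deg(1)=2, deg(2)=1, deg(3)=2, deg(4)=1, deg(5)=2, deg(6)=1, deg(7)=1, deg(8)=2)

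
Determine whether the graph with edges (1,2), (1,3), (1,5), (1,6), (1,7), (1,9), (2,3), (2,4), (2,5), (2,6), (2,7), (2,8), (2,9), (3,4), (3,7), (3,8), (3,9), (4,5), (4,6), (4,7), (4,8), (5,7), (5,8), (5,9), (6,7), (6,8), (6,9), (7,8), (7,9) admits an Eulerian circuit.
Yes (the graph is connected and all 9 vertices have even degree)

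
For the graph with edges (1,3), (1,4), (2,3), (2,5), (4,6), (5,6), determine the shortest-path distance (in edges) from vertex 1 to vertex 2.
2 (path: 1 -> 3 -> 2, 2 edges)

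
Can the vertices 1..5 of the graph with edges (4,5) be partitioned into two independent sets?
Yes. Partition: {1, 2, 3, 4}, {5}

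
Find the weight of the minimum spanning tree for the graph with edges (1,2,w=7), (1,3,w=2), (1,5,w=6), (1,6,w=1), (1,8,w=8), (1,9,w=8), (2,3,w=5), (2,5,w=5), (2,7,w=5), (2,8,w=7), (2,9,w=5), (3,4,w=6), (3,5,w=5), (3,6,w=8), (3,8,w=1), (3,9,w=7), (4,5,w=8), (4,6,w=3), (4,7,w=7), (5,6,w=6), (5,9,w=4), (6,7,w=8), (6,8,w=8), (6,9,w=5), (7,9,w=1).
22 (MST edges: (1,3,w=2), (1,6,w=1), (2,3,w=5), (2,5,w=5), (3,8,w=1), (4,6,w=3), (5,9,w=4), (7,9,w=1); sum of weights 2 + 1 + 5 + 5 + 1 + 3 + 4 + 1 = 22)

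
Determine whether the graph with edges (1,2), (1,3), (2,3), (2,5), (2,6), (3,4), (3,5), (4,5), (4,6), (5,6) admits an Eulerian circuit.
No (2 vertices have odd degree: {4, 6}; Eulerian circuit requires 0)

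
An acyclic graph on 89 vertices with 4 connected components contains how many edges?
85 (Each of the 4 component trees on V_i vertices has V_i - 1 edges; summing gives V - C = 89 - 4 = 85)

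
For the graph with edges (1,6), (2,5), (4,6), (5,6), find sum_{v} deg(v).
8 (handshake: sum of degrees = 2|E| = 2 x 4 = 8)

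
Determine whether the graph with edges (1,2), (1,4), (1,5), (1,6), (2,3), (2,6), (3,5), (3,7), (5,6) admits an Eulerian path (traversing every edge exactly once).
No (6 vertices have odd degree: {2, 3, 4, 5, 6, 7}; Eulerian path requires 0 or 2)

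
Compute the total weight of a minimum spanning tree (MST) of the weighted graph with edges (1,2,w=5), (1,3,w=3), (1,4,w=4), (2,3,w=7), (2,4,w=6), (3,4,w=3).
11 (MST edges: (1,2,w=5), (1,3,w=3), (3,4,w=3); sum of weights 5 + 3 + 3 = 11)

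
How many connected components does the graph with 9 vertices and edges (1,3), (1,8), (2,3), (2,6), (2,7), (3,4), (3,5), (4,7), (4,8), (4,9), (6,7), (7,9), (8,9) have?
1 (components: {1, 2, 3, 4, 5, 6, 7, 8, 9})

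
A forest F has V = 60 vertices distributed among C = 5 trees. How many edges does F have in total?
55 (Each of the 5 component trees on V_i vertices has V_i - 1 edges; summing gives V - C = 60 - 5 = 55)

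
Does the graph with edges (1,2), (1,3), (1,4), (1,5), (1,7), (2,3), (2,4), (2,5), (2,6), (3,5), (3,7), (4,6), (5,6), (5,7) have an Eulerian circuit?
No (6 vertices have odd degree: {1, 2, 4, 5, 6, 7}; Eulerian circuit requires 0)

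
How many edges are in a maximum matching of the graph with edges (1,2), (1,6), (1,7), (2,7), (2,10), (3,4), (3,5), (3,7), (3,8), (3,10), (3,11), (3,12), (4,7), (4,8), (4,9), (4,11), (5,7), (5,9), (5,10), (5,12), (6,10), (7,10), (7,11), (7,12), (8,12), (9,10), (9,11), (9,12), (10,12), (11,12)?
6 (matching: (1,2), (3,11), (4,8), (5,9), (6,10), (7,12); upper bound floor(n/2) = floor(12/2) = 6)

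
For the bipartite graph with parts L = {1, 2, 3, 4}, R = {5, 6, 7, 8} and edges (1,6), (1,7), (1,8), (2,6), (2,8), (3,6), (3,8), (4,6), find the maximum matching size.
3 (matching: (1,7), (2,8), (3,6); upper bound min(|L|,|R|) = min(4,4) = 4)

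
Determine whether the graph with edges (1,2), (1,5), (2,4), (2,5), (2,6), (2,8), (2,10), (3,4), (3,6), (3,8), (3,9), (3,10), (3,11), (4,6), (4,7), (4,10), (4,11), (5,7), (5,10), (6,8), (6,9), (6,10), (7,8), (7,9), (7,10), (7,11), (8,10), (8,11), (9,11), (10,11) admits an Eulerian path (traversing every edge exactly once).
Yes — and in fact it has an Eulerian circuit (the graph is connected and all 11 vertices have even degree)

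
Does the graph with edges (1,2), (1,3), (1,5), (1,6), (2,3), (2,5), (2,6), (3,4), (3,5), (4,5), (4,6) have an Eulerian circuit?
No (2 vertices have odd degree: {4, 6}; Eulerian circuit requires 0)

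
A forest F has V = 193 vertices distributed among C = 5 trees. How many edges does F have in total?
188 (Each of the 5 component trees on V_i vertices has V_i - 1 edges; summing gives V - C = 193 - 5 = 188)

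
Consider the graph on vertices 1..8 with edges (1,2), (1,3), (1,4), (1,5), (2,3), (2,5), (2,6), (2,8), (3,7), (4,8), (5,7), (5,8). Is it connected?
Yes (BFS from 1 visits [1, 2, 3, 4, 5, 6, 8, 7] — all 8 vertices reached)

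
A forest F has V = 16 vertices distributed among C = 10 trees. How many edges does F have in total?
6 (Each of the 10 component trees on V_i vertices has V_i - 1 edges; summing gives V - C = 16 - 10 = 6)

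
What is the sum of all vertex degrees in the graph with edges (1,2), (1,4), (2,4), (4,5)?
8 (handshake: sum of degrees = 2|E| = 2 x 4 = 8)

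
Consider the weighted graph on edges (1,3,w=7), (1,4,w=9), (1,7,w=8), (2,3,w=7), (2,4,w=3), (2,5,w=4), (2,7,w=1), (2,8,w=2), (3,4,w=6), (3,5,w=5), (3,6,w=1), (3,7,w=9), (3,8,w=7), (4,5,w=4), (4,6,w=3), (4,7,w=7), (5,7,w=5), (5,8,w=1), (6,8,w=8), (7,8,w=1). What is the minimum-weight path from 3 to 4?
4 (path: 3 -> 6 -> 4; weights 1 + 3 = 4)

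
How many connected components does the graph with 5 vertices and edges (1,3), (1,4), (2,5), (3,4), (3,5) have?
1 (components: {1, 2, 3, 4, 5})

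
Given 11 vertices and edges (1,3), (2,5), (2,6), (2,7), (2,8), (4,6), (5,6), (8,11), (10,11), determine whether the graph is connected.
No, it has 3 components: {1, 3}, {2, 4, 5, 6, 7, 8, 10, 11}, {9}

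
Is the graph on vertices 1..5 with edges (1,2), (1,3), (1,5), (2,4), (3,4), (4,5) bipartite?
Yes. Partition: {1, 4}, {2, 3, 5}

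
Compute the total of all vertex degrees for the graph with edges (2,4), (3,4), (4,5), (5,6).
8 (handshake: sum of degrees = 2|E| = 2 x 4 = 8)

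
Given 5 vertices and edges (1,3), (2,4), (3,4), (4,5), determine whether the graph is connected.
Yes (BFS from 1 visits [1, 3, 4, 2, 5] — all 5 vertices reached)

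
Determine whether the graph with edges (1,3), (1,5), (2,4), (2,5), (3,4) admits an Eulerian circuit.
Yes (the graph is connected and all 5 vertices have even degree)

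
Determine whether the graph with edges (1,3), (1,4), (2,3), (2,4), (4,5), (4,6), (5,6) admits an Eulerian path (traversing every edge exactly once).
Yes — and in fact it has an Eulerian circuit (the graph is connected and all 6 vertices have even degree)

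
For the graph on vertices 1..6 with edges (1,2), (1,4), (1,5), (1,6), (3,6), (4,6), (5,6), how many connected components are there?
1 (components: {1, 2, 3, 4, 5, 6})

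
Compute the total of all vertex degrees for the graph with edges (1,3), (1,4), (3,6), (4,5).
8 (handshake: sum of degrees = 2|E| = 2 x 4 = 8)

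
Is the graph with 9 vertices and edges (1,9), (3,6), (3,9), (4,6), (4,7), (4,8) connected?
No, it has 3 components: {1, 3, 4, 6, 7, 8, 9}, {2}, {5}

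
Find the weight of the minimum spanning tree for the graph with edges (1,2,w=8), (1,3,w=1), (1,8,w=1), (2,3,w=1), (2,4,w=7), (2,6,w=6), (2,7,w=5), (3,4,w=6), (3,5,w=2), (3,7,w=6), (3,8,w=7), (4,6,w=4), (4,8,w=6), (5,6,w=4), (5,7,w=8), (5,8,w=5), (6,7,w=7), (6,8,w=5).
18 (MST edges: (1,3,w=1), (1,8,w=1), (2,3,w=1), (2,7,w=5), (3,5,w=2), (4,6,w=4), (5,6,w=4); sum of weights 1 + 1 + 1 + 5 + 2 + 4 + 4 = 18)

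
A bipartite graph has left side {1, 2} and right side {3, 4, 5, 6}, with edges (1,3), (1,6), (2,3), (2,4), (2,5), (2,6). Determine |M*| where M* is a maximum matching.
2 (matching: (1,6), (2,5); upper bound min(|L|,|R|) = min(2,4) = 2)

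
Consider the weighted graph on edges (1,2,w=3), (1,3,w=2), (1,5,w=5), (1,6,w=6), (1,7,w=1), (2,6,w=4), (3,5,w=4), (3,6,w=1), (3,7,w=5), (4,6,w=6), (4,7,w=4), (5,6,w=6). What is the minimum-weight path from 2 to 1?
3 (path: 2 -> 1; weights 3 = 3)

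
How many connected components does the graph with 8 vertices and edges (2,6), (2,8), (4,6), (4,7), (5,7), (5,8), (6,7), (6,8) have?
3 (components: {1}, {2, 4, 5, 6, 7, 8}, {3})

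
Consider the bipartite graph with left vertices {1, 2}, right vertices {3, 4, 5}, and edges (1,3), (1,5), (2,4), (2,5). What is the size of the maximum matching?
2 (matching: (1,5), (2,4); upper bound min(|L|,|R|) = min(2,3) = 2)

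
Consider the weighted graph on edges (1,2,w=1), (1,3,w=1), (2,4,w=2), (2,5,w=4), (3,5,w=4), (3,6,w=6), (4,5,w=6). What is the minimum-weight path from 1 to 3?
1 (path: 1 -> 3; weights 1 = 1)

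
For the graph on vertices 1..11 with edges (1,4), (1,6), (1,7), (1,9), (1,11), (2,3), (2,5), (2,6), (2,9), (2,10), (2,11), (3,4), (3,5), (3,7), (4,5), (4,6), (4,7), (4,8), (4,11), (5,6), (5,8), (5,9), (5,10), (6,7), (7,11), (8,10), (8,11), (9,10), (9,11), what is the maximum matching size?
5 (matching: (1,9), (2,10), (4,8), (5,6), (7,11); upper bound floor(n/2) = floor(11/2) = 5)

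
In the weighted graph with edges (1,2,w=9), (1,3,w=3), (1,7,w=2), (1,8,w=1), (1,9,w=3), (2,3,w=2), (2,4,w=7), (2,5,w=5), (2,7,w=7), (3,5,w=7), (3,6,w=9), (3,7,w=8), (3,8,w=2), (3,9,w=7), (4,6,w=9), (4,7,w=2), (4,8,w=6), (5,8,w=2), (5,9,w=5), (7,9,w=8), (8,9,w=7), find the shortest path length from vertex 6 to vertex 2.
11 (path: 6 -> 3 -> 2; weights 9 + 2 = 11)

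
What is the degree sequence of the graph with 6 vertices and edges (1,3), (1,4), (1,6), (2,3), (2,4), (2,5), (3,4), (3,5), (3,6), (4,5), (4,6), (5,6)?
[5, 5, 4, 4, 3, 3] (degrees: deg(1)=3, deg(2)=3, deg(3)=5, deg(4)=5, deg(5)=4, deg(6)=4)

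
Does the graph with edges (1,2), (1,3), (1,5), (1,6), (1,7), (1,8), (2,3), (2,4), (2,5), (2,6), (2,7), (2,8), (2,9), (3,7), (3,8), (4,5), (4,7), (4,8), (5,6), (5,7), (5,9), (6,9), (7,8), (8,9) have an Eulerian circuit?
Yes (the graph is connected and all 9 vertices have even degree)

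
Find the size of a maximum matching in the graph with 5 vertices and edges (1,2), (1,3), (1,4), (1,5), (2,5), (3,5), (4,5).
2 (matching: (1,4), (2,5); upper bound floor(n/2) = floor(5/2) = 2)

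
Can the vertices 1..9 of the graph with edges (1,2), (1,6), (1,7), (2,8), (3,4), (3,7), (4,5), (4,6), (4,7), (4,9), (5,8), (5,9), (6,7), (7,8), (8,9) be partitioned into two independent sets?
No (odd cycle of length 3: 6 -> 1 -> 7 -> 6)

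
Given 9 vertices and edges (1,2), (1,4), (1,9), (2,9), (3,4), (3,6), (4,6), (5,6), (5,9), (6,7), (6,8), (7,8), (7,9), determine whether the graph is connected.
Yes (BFS from 1 visits [1, 2, 4, 9, 3, 6, 5, 7, 8] — all 9 vertices reached)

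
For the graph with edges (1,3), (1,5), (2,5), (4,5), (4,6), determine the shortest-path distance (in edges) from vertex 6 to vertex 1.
3 (path: 6 -> 4 -> 5 -> 1, 3 edges)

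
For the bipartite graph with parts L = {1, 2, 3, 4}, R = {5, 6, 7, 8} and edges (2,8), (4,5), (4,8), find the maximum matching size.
2 (matching: (2,8), (4,5); upper bound min(|L|,|R|) = min(4,4) = 4)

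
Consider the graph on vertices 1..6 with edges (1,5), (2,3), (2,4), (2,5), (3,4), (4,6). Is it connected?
Yes (BFS from 1 visits [1, 5, 2, 3, 4, 6] — all 6 vertices reached)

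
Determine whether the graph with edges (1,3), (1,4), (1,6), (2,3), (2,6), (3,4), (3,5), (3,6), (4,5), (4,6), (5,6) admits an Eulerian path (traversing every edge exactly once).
No (4 vertices have odd degree: {1, 3, 5, 6}; Eulerian path requires 0 or 2)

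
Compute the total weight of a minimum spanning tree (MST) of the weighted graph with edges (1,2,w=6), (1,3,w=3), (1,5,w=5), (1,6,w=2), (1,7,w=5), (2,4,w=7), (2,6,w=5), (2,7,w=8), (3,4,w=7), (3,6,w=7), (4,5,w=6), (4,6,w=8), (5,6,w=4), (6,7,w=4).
24 (MST edges: (1,3,w=3), (1,6,w=2), (2,6,w=5), (4,5,w=6), (5,6,w=4), (6,7,w=4); sum of weights 3 + 2 + 5 + 6 + 4 + 4 = 24)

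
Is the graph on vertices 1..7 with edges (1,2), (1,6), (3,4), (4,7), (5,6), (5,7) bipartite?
Yes. Partition: {1, 4, 5}, {2, 3, 6, 7}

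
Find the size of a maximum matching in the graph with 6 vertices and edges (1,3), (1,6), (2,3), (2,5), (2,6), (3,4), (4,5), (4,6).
3 (matching: (1,3), (2,6), (4,5); upper bound floor(n/2) = floor(6/2) = 3)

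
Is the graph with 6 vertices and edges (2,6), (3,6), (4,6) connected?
No, it has 3 components: {1}, {2, 3, 4, 6}, {5}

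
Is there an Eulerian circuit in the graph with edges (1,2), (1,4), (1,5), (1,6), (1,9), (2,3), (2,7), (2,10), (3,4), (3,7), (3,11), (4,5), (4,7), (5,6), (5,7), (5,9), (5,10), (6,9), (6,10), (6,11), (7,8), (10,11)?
No (6 vertices have odd degree: {1, 6, 7, 8, 9, 11}; Eulerian circuit requires 0)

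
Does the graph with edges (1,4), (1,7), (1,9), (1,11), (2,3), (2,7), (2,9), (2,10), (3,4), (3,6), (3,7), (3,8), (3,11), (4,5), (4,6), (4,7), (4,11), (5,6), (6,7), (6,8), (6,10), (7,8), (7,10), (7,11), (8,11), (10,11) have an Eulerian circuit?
Yes (the graph is connected and all 11 vertices have even degree)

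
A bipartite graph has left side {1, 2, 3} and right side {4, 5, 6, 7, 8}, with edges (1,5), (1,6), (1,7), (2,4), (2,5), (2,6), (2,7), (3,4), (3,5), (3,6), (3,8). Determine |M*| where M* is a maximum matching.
3 (matching: (1,7), (2,6), (3,8); upper bound min(|L|,|R|) = min(3,5) = 3)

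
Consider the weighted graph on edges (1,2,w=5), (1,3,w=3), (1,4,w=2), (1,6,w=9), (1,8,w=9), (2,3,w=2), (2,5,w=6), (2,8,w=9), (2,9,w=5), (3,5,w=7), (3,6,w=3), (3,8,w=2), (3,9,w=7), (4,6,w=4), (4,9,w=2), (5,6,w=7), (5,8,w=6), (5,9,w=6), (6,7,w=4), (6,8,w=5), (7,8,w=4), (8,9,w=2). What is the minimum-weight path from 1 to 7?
9 (path: 1 -> 3 -> 8 -> 7; weights 3 + 2 + 4 = 9)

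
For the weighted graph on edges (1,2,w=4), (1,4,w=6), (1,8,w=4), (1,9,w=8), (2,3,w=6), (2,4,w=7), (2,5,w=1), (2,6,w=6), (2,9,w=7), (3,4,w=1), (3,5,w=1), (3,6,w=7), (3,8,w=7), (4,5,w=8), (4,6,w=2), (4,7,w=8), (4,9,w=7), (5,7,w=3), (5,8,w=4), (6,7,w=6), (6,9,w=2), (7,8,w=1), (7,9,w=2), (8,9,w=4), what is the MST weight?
14 (MST edges: (1,2,w=4), (2,5,w=1), (3,4,w=1), (3,5,w=1), (4,6,w=2), (6,9,w=2), (7,8,w=1), (7,9,w=2); sum of weights 4 + 1 + 1 + 1 + 2 + 2 + 1 + 2 = 14)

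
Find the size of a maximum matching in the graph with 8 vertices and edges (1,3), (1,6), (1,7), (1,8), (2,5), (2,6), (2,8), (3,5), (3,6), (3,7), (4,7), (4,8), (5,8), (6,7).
4 (matching: (1,6), (2,8), (3,5), (4,7); upper bound floor(n/2) = floor(8/2) = 4)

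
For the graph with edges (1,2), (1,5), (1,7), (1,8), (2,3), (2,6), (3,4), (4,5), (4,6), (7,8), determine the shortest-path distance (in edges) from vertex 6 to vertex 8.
3 (path: 6 -> 2 -> 1 -> 8, 3 edges)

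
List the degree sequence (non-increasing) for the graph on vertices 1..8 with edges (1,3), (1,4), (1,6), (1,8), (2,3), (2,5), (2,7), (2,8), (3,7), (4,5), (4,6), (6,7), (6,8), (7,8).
[4, 4, 4, 4, 4, 3, 3, 2] (degrees: deg(1)=4, deg(2)=4, deg(3)=3, deg(4)=3, deg(5)=2, deg(6)=4, deg(7)=4, deg(8)=4)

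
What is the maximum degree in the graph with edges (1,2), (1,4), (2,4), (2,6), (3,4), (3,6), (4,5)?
4 (attained at vertex 4)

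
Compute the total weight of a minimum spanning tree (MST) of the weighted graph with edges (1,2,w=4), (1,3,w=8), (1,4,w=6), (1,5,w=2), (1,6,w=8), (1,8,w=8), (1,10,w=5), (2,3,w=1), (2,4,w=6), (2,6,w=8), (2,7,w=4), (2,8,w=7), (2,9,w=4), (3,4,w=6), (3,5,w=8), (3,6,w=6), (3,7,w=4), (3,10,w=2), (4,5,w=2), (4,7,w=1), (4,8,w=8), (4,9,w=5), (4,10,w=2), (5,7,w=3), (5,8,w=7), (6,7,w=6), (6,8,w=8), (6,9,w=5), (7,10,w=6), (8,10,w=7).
26 (MST edges: (1,5,w=2), (2,3,w=1), (2,8,w=7), (2,9,w=4), (3,10,w=2), (4,5,w=2), (4,7,w=1), (4,10,w=2), (6,9,w=5); sum of weights 2 + 1 + 7 + 4 + 2 + 2 + 1 + 2 + 5 = 26)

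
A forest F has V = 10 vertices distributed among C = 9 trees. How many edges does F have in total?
1 (Each of the 9 component trees on V_i vertices has V_i - 1 edges; summing gives V - C = 10 - 9 = 1)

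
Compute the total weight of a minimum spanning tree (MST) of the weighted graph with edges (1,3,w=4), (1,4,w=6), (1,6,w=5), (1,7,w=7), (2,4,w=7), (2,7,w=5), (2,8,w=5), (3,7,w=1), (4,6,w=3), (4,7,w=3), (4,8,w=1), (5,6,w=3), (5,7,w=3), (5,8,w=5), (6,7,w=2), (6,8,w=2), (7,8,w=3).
18 (MST edges: (1,3,w=4), (2,7,w=5), (3,7,w=1), (4,8,w=1), (5,7,w=3), (6,7,w=2), (6,8,w=2); sum of weights 4 + 5 + 1 + 1 + 3 + 2 + 2 = 18)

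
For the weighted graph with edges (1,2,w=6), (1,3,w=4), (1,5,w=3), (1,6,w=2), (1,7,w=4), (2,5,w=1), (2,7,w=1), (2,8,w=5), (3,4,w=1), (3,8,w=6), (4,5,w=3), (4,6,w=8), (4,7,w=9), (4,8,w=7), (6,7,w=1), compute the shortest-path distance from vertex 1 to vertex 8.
9 (path: 1 -> 5 -> 2 -> 8; weights 3 + 1 + 5 = 9)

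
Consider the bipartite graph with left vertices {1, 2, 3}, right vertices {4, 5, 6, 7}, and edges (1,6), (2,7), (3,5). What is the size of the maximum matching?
3 (matching: (1,6), (2,7), (3,5); upper bound min(|L|,|R|) = min(3,4) = 3)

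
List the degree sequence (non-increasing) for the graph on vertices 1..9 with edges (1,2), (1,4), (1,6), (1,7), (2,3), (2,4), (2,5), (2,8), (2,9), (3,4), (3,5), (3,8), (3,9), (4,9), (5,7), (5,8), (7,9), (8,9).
[6, 5, 5, 4, 4, 4, 4, 3, 1] (degrees: deg(1)=4, deg(2)=6, deg(3)=5, deg(4)=4, deg(5)=4, deg(6)=1, deg(7)=3, deg(8)=4, deg(9)=5)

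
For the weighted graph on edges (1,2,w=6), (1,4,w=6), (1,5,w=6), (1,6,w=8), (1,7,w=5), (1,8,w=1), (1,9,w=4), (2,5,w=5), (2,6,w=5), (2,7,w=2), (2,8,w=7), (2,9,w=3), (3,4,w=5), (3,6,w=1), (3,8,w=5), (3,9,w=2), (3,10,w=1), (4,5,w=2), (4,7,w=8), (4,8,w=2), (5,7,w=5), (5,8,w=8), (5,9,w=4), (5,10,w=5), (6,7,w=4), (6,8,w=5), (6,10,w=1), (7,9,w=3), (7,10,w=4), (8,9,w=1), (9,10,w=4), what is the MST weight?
15 (MST edges: (1,8,w=1), (2,7,w=2), (2,9,w=3), (3,6,w=1), (3,9,w=2), (3,10,w=1), (4,5,w=2), (4,8,w=2), (8,9,w=1); sum of weights 1 + 2 + 3 + 1 + 2 + 1 + 2 + 2 + 1 = 15)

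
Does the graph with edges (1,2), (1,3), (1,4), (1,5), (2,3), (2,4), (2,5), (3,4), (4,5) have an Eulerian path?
Yes (the graph is connected and exactly 2 vertices have odd degree: {3, 5}; any Eulerian path must start and end at those)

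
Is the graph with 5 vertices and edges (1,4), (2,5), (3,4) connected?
No, it has 2 components: {1, 3, 4}, {2, 5}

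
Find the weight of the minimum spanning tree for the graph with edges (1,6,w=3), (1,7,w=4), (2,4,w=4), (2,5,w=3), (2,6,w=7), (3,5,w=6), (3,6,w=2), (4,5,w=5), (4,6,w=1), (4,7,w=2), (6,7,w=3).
15 (MST edges: (1,6,w=3), (2,4,w=4), (2,5,w=3), (3,6,w=2), (4,6,w=1), (4,7,w=2); sum of weights 3 + 4 + 3 + 2 + 1 + 2 = 15)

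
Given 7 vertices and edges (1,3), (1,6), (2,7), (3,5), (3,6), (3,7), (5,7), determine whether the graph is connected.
No, it has 2 components: {1, 2, 3, 5, 6, 7}, {4}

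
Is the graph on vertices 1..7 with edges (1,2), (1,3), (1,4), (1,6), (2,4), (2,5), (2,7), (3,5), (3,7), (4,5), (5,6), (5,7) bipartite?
No (odd cycle of length 3: 4 -> 1 -> 2 -> 4)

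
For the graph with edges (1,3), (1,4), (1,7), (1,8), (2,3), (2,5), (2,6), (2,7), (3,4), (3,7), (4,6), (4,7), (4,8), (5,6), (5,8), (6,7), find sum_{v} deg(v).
32 (handshake: sum of degrees = 2|E| = 2 x 16 = 32)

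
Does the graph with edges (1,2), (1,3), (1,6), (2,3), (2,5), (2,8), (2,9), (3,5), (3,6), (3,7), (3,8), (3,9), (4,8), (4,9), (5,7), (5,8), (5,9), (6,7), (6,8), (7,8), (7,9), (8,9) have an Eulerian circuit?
No (6 vertices have odd degree: {1, 2, 3, 5, 7, 8}; Eulerian circuit requires 0)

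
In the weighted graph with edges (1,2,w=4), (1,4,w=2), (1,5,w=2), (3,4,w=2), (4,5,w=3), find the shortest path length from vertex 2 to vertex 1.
4 (path: 2 -> 1; weights 4 = 4)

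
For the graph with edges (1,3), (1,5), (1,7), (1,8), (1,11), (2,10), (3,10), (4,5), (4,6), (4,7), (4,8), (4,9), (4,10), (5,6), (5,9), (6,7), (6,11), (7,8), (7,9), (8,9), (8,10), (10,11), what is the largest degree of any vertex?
6 (attained at vertex 4)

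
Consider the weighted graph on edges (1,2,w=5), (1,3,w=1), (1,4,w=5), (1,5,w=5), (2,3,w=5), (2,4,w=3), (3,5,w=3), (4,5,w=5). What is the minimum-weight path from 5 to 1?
4 (path: 5 -> 3 -> 1; weights 3 + 1 = 4)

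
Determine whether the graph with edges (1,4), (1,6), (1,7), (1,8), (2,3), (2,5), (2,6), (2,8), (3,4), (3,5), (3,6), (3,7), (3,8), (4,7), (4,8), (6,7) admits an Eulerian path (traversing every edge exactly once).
Yes — and in fact it has an Eulerian circuit (the graph is connected and all 8 vertices have even degree)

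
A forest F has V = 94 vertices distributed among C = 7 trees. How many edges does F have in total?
87 (Each of the 7 component trees on V_i vertices has V_i - 1 edges; summing gives V - C = 94 - 7 = 87)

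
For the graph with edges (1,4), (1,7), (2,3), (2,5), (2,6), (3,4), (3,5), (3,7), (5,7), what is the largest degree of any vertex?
4 (attained at vertex 3)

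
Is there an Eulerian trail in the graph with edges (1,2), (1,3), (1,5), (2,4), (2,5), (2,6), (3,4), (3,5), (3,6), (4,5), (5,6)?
No (4 vertices have odd degree: {1, 4, 5, 6}; Eulerian path requires 0 or 2)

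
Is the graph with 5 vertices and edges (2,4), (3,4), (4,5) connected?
No, it has 2 components: {1}, {2, 3, 4, 5}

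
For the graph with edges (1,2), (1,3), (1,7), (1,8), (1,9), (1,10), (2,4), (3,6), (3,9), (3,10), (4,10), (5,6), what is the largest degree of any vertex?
6 (attained at vertex 1)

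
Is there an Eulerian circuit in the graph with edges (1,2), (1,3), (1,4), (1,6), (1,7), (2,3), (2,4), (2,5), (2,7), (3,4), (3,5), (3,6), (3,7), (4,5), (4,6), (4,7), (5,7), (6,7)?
No (2 vertices have odd degree: {1, 2}; Eulerian circuit requires 0)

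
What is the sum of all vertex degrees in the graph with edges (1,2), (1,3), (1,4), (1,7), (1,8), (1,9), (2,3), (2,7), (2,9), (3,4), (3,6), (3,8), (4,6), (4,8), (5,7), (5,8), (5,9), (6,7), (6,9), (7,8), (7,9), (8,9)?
44 (handshake: sum of degrees = 2|E| = 2 x 22 = 44)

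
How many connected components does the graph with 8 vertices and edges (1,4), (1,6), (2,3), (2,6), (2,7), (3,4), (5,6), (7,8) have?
1 (components: {1, 2, 3, 4, 5, 6, 7, 8})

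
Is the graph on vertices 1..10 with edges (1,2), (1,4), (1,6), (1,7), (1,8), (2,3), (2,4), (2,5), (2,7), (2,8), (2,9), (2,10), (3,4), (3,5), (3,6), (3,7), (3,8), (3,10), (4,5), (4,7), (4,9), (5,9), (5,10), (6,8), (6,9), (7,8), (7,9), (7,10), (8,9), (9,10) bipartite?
No (odd cycle of length 3: 6 -> 1 -> 8 -> 6)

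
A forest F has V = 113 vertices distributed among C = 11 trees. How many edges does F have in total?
102 (Each of the 11 component trees on V_i vertices has V_i - 1 edges; summing gives V - C = 113 - 11 = 102)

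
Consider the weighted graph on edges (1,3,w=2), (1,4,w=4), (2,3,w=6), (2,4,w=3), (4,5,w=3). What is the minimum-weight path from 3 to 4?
6 (path: 3 -> 1 -> 4; weights 2 + 4 = 6)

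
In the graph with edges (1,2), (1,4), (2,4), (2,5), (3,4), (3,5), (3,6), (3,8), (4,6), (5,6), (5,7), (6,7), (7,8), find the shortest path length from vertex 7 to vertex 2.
2 (path: 7 -> 5 -> 2, 2 edges)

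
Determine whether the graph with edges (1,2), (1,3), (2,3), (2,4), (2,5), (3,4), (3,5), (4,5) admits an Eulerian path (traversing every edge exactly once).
Yes (the graph is connected and exactly 2 vertices have odd degree: {4, 5}; any Eulerian path must start and end at those)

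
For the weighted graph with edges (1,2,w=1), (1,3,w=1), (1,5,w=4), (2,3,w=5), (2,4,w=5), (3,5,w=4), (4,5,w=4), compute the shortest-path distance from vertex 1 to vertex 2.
1 (path: 1 -> 2; weights 1 = 1)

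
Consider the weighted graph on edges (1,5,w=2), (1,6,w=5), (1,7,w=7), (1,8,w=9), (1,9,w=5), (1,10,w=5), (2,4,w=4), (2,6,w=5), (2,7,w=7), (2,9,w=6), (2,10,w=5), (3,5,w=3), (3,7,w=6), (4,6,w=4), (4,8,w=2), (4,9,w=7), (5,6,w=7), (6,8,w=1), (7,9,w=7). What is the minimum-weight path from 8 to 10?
11 (path: 8 -> 6 -> 1 -> 10; weights 1 + 5 + 5 = 11)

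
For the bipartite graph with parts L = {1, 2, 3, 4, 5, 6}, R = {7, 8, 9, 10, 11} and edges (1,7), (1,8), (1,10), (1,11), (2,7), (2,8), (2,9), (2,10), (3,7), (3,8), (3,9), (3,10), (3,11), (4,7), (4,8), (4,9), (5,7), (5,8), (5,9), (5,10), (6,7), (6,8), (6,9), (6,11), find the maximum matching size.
5 (matching: (1,11), (2,10), (3,9), (4,8), (5,7); upper bound min(|L|,|R|) = min(6,5) = 5)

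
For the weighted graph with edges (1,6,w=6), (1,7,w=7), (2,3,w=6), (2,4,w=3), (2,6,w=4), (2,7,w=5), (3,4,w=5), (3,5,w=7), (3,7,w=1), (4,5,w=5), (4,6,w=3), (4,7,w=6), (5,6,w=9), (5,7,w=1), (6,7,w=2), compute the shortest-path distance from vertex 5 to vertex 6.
3 (path: 5 -> 7 -> 6; weights 1 + 2 = 3)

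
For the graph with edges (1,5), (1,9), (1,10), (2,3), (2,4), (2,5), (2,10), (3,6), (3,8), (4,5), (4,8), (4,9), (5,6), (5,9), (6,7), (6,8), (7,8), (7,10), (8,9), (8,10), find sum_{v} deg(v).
40 (handshake: sum of degrees = 2|E| = 2 x 20 = 40)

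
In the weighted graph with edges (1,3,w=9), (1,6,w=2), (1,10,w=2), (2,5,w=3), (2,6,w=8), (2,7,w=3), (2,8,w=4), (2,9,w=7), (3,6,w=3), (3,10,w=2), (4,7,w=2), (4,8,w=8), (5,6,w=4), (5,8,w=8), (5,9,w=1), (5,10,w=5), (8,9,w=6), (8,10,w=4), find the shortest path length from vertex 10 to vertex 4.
12 (path: 10 -> 8 -> 4; weights 4 + 8 = 12)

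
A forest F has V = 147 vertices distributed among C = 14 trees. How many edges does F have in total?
133 (Each of the 14 component trees on V_i vertices has V_i - 1 edges; summing gives V - C = 147 - 14 = 133)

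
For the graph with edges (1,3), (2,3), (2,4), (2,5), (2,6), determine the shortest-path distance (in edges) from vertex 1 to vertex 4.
3 (path: 1 -> 3 -> 2 -> 4, 3 edges)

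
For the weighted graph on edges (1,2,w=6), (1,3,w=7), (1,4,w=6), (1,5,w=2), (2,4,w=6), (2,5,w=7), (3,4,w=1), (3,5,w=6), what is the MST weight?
15 (MST edges: (1,2,w=6), (1,4,w=6), (1,5,w=2), (3,4,w=1); sum of weights 6 + 6 + 2 + 1 = 15)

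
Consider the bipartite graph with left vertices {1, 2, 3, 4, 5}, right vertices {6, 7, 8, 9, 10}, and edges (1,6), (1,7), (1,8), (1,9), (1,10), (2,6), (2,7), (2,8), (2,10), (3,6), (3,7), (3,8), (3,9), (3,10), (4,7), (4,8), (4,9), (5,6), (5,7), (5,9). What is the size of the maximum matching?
5 (matching: (1,10), (2,8), (3,9), (4,7), (5,6); upper bound min(|L|,|R|) = min(5,5) = 5)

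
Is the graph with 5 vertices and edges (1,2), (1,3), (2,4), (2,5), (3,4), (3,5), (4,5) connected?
Yes (BFS from 1 visits [1, 2, 3, 4, 5] — all 5 vertices reached)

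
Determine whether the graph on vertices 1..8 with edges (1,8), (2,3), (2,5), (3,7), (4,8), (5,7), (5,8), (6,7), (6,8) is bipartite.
Yes. Partition: {1, 3, 4, 5, 6}, {2, 7, 8}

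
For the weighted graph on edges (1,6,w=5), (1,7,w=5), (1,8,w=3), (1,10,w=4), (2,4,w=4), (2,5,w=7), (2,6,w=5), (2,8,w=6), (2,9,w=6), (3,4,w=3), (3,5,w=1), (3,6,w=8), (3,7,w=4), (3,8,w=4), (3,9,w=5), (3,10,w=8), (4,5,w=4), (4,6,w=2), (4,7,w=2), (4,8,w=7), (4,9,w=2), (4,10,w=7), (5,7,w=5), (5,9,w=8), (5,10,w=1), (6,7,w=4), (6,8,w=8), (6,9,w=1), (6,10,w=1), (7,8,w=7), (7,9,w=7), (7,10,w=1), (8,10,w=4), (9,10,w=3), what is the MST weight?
18 (MST edges: (1,8,w=3), (1,10,w=4), (2,4,w=4), (3,5,w=1), (4,6,w=2), (5,10,w=1), (6,9,w=1), (6,10,w=1), (7,10,w=1); sum of weights 3 + 4 + 4 + 1 + 2 + 1 + 1 + 1 + 1 = 18)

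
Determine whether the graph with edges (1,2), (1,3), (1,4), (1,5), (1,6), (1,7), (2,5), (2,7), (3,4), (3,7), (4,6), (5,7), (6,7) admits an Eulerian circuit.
No (6 vertices have odd degree: {2, 3, 4, 5, 6, 7}; Eulerian circuit requires 0)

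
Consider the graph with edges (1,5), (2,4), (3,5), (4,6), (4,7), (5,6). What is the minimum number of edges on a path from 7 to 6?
2 (path: 7 -> 4 -> 6, 2 edges)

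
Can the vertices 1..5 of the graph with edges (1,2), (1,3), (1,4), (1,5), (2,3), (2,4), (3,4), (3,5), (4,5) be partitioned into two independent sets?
No (odd cycle of length 3: 4 -> 1 -> 3 -> 4)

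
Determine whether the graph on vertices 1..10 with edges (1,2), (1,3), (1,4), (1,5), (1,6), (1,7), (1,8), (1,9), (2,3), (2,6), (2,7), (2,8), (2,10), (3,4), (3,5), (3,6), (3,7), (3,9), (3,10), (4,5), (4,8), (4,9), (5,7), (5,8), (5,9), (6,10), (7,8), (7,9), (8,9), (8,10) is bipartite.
No (odd cycle of length 3: 8 -> 1 -> 2 -> 8)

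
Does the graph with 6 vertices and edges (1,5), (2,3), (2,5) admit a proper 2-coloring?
Yes. Partition: {1, 2, 4, 6}, {3, 5}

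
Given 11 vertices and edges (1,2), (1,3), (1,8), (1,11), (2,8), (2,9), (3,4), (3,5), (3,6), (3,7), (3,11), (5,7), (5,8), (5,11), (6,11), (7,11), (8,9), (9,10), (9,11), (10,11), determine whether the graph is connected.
Yes (BFS from 1 visits [1, 2, 3, 8, 11, 9, 4, 5, 6, 7, 10] — all 11 vertices reached)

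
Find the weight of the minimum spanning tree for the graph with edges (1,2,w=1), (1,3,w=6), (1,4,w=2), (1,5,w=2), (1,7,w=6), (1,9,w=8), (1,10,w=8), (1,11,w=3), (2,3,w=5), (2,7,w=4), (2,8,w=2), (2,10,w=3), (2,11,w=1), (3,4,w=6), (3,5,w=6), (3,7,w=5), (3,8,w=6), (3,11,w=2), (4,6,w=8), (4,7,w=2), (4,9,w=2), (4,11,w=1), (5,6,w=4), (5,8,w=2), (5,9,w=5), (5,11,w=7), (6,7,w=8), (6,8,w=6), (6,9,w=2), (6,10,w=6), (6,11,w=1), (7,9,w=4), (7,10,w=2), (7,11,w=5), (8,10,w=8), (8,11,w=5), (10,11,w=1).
15 (MST edges: (1,2,w=1), (1,5,w=2), (2,8,w=2), (2,11,w=1), (3,11,w=2), (4,7,w=2), (4,9,w=2), (4,11,w=1), (6,11,w=1), (10,11,w=1); sum of weights 1 + 2 + 2 + 1 + 2 + 2 + 2 + 1 + 1 + 1 = 15)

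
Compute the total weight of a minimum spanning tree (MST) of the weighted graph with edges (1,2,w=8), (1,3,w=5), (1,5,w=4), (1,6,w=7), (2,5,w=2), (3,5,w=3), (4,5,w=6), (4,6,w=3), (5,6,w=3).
15 (MST edges: (1,5,w=4), (2,5,w=2), (3,5,w=3), (4,6,w=3), (5,6,w=3); sum of weights 4 + 2 + 3 + 3 + 3 = 15)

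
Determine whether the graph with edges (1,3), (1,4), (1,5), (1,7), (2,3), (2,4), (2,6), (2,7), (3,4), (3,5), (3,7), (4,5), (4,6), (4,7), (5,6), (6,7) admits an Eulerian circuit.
No (2 vertices have odd degree: {3, 7}; Eulerian circuit requires 0)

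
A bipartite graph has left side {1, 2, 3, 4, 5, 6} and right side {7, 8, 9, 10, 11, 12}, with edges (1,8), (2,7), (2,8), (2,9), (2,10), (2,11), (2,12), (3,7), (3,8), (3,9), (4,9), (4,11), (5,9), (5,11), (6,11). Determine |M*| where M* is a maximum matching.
5 (matching: (1,8), (2,12), (3,7), (4,11), (5,9); upper bound min(|L|,|R|) = min(6,6) = 6)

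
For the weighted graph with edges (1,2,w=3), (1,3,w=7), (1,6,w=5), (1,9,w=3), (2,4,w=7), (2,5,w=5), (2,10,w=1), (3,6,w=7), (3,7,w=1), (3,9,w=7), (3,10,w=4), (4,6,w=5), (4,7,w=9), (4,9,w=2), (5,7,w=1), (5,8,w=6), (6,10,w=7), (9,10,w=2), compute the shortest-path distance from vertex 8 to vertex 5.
6 (path: 8 -> 5; weights 6 = 6)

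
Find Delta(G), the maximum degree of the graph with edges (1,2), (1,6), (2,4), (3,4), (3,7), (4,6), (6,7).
3 (attained at vertices 4, 6)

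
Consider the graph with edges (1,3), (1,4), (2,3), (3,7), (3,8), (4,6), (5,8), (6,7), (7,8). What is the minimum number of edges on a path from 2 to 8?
2 (path: 2 -> 3 -> 8, 2 edges)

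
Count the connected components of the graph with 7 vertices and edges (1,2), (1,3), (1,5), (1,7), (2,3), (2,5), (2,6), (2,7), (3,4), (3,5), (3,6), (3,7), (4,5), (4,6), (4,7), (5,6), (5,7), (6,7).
1 (components: {1, 2, 3, 4, 5, 6, 7})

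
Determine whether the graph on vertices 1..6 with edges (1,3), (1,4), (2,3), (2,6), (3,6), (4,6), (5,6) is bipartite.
No (odd cycle of length 5: 6 -> 4 -> 1 -> 3 -> 2 -> 6)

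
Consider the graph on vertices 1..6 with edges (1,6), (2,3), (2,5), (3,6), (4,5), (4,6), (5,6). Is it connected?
Yes (BFS from 1 visits [1, 6, 3, 4, 5, 2] — all 6 vertices reached)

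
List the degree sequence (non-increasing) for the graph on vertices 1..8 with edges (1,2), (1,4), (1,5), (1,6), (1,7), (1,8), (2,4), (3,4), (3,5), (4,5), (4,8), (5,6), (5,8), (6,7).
[6, 5, 5, 3, 3, 2, 2, 2] (degrees: deg(1)=6, deg(2)=2, deg(3)=2, deg(4)=5, deg(5)=5, deg(6)=3, deg(7)=2, deg(8)=3)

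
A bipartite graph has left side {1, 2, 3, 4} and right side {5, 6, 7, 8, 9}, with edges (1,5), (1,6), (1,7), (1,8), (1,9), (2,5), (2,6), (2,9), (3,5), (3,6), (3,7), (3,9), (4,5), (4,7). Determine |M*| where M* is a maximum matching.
4 (matching: (1,8), (2,9), (3,6), (4,7); upper bound min(|L|,|R|) = min(4,5) = 4)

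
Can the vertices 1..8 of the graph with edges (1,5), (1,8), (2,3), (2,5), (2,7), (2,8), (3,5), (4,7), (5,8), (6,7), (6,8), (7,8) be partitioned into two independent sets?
No (odd cycle of length 3: 5 -> 1 -> 8 -> 5)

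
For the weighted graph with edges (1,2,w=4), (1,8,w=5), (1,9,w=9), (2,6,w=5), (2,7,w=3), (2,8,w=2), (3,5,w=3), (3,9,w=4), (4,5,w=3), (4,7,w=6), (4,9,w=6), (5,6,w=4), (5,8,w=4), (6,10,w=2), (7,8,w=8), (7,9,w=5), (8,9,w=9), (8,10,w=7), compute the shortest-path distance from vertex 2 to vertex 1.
4 (path: 2 -> 1; weights 4 = 4)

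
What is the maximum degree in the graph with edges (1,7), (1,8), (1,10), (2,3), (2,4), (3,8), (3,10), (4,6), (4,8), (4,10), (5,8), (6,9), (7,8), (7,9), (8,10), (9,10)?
6 (attained at vertex 8)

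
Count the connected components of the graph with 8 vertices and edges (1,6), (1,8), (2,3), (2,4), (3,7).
3 (components: {1, 6, 8}, {2, 3, 4, 7}, {5})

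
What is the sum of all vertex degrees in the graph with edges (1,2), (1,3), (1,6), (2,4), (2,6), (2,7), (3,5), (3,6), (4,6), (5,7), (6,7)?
22 (handshake: sum of degrees = 2|E| = 2 x 11 = 22)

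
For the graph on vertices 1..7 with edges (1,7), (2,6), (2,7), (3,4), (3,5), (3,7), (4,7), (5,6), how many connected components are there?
1 (components: {1, 2, 3, 4, 5, 6, 7})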